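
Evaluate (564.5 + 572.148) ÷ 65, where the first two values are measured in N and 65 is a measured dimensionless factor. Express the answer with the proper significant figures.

564.5 N + 572.148 N = 1136.648 N; the sum is limited to 1 decimal place (5 s.f.).
Carrying full precision, 1136.648 ÷ 65 = 17.4868923077… N; 65 has 2 s.f., so the result keeps min(5, 2) = 2 s.f.
Rounded to 2 significant figures: 17 N.

17 N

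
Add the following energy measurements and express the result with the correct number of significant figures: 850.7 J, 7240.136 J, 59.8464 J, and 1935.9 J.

850.7 J + 7240.136 J + 59.8464 J + 1935.9 J = 10086.5824 J.
Addition/subtraction keeps the fewest decimal places: 850.7 → 1 decimal place, 7240.136 → 3 decimal places, 59.8464 → 4 decimal places, 1935.9 → 1 decimal place; limit is 1.
Rounded to 1 decimal place: 10086.6 J.

10086.6 J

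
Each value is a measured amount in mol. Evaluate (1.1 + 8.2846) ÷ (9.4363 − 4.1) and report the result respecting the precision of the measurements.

1.1 + 8.2846 = 9.3846, limited to 1 d.p. → 2 s.f.; 9.4363 − 4.1 = 5.3363, limited to 1 d.p. → 2 s.f.
Carrying full precision, 9.3846 ÷ 5.3363 = 1.75863425969…; keep min(2, 2) = 2 s.f.
Rounded to 2 significant figures: 1.8.

1.8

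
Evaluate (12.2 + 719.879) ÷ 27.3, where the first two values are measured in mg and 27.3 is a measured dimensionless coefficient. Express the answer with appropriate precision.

26.8 mg

12.2 mg + 719.879 mg = 732.079 mg; the sum is limited to 1 decimal place (4 s.f.).
Carrying full precision, 732.079 ÷ 27.3 = 26.8160805861… mg; 27.3 has 3 s.f., so the result keeps min(4, 3) = 3 s.f.
Rounded to 3 significant figures: 26.8 mg.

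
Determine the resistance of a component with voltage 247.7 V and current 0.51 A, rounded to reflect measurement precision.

resistance = 247.7 V ÷ 0.51 A = 485.68627451… Ω.
247.7 has 4 significant figures; 0.51 has 2.
Division/multiplication keeps the fewest: 2 significant figures.
Rounded: 4.9 × 10^2 Ω.

4.9 × 10^2 Ω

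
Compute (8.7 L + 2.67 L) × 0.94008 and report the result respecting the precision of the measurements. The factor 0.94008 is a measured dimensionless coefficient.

8.7 L + 2.67 L = 11.37 L; the sum is limited to 1 decimal place (3 s.f.).
Carrying full precision, 11.37 × 0.94008 = 10.6887096 L; 0.94008 has 5 s.f., so the result keeps min(3, 5) = 3 s.f.
Rounded to 3 significant figures: 10.7 L.

10.7 L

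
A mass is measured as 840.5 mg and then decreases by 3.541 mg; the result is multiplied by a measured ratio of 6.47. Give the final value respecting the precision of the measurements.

840.5 mg − 3.541 mg = 836.959 mg; the difference is limited to 1 decimal place (4 s.f.).
Carrying full precision, 836.959 × 6.47 = 5415.12473 mg; 6.47 has 3 s.f., so the result keeps min(4, 3) = 3 s.f.
Rounded to 3 significant figures: 5.42 × 10³ mg.

5.42 × 10³ mg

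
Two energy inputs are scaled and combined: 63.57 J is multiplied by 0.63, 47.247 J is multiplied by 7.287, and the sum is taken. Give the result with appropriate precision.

63.57 × 0.63 = 40.0491 → 4.0 × 10¹ J (2 s.f., last digit at the 10^0 place).
47.247 × 7.287 = 344.288889 → 3.443 × 10² J (4 s.f., last digit at the 10^-1 place).
Sum: 384.337989 J; keep the coarser place, 10^0.
Result: 384 J.

384 J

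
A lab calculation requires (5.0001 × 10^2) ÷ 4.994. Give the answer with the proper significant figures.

(5.0001 × 10^2) ÷ 4.994 = 100.122146576…
Multiplication/division keeps the fewest significant figures: 5.0001 × 10^2 → 5 s.f., 4.994 → 4 s.f.; limit is 4.
Rounded to 4 significant figures: 100.1.

100.1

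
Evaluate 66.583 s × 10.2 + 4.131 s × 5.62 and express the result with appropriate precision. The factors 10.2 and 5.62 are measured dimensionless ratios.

66.583 × 10.2 = 679.1466 → 679 s (3 s.f., last digit at the 10^0 place).
4.131 × 5.62 = 23.21622 → 23.2 s (3 s.f., last digit at the 10^-1 place).
Sum: 702.36282 s; keep the coarser place, 10^0.
Result: 702 s.

702 s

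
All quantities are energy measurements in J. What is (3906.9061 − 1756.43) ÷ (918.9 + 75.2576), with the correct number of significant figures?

3906.9061 − 1756.43 = 2150.4761, limited to 2 d.p. → 6 s.f.; 918.9 + 75.2576 = 994.1576, limited to 1 d.p. → 4 s.f.
Carrying full precision, 2150.4761 ÷ 994.1576 = 2.16311387651…; keep min(6, 4) = 4 s.f.
Rounded to 4 significant figures: 2.163.

2.163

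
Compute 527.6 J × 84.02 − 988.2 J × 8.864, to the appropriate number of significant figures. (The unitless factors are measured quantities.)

527.6 × 84.02 = 44328.952 → 4.433 × 10⁴ J (4 s.f., last digit at the 10^1 place).
988.2 × 8.864 = 8759.4048 → 8759 J (4 s.f., last digit at the 10^0 place).
Difference: 35569.5472 J; keep the coarser place, 10^1.
Result: 3.557 × 10⁴ J.

3.557 × 10⁴ J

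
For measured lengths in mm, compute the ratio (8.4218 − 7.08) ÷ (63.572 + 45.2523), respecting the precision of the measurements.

0.0123

8.4218 − 7.08 = 1.3418, limited to 2 d.p. → 3 s.f.; 63.572 + 45.2523 = 108.8243, limited to 3 d.p. → 6 s.f.
Carrying full precision, 1.3418 ÷ 108.8243 = 0.0123299667446…; keep min(3, 6) = 3 s.f.
Rounded to 3 significant figures: 0.0123.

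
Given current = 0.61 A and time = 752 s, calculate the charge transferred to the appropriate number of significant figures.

charge transferred = 0.61 A × 752 s = 458.72 C.
0.61 has 2 significant figures; 752 has 3.
Division/multiplication keeps the fewest: 2 significant figures.
Rounded: 4.6 × 10² C.

4.6 × 10² C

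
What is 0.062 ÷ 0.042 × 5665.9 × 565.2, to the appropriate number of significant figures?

4.7 × 10⁶

0.062 ÷ 0.042 × 5665.9 × 565.2 = 4727303.19429…
Multiplication/division keeps the fewest significant figures: 0.062 → 2 s.f., 0.042 → 2 s.f., 5665.9 → 5 s.f., 565.2 → 4 s.f.; limit is 2.
Rounded to 2 significant figures: 4.7 × 10⁶.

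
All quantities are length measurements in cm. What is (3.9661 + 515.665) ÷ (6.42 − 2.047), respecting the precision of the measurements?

3.9661 + 515.665 = 519.6311, limited to 3 d.p. → 6 s.f.; 6.42 − 2.047 = 4.373, limited to 2 d.p. → 3 s.f.
Carrying full precision, 519.6311 ÷ 4.373 = 118.827143837…; keep min(6, 3) = 3 s.f.
Rounded to 3 significant figures: 119.

119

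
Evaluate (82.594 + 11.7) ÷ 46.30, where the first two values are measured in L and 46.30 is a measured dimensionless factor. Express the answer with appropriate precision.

82.594 L + 11.7 L = 94.294 L; the sum is limited to 1 decimal place (3 s.f.).
Carrying full precision, 94.294 ÷ 46.30 = 2.036587473… L; 46.30 has 4 s.f., so the result keeps min(3, 4) = 3 s.f.
Rounded to 3 significant figures: 2.04 L.

2.04 L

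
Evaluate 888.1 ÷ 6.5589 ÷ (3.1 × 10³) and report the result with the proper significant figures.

0.044

888.1 ÷ 6.5589 ÷ (3.1 × 10³) = 0.0436786459571…
Multiplication/division keeps the fewest significant figures: 888.1 → 4 s.f., 6.5589 → 5 s.f., 3.1 × 10³ → 2 s.f.; limit is 2.
Rounded to 2 significant figures: 0.044.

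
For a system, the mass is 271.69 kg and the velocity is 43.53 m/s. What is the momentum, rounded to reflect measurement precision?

momentum = 271.69 kg × 43.53 m/s = 11826.6657 kg·m/s.
271.69 has 5 significant figures; 43.53 has 4.
Division/multiplication keeps the fewest: 4 significant figures.
Rounded: 1.183 × 10^4 kg·m/s.

1.183 × 10^4 kg·m/s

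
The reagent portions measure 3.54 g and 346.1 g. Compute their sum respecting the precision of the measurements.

3.54 g + 346.1 g = 349.64 g.
Addition/subtraction keeps the fewest decimal places: 3.54 → 2 decimal places, 346.1 → 1 decimal place; limit is 1.
Rounded to 1 decimal place: 349.6 g.

349.6 g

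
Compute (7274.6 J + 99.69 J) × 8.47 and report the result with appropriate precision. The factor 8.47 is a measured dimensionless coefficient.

6.25 × 10⁴ J

7274.6 J + 99.69 J = 7374.29 J; the sum is limited to 1 decimal place (5 s.f.).
Carrying full precision, 7374.29 × 8.47 = 62460.2363 J; 8.47 has 3 s.f., so the result keeps min(5, 3) = 3 s.f.
Rounded to 3 significant figures: 6.25 × 10⁴ J.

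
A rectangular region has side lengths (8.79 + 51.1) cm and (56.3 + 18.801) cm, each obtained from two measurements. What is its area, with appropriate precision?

4.50 × 10³ cm²

8.79 + 51.1 = 59.89, limited to 1 d.p. → 3 s.f.; 56.3 + 18.801 = 75.101, limited to 1 d.p. → 3 s.f.
Carrying full precision, 59.89 × 75.101 = 4497.79889; keep min(3, 3) = 3 s.f.
Rounded to 3 significant figures: 4.50 × 10³ cm².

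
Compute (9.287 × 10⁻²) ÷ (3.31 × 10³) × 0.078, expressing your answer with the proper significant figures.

(9.287 × 10⁻²) ÷ (3.31 × 10³) × 0.078 = 0.00000218847734139…
Multiplication/division keeps the fewest significant figures: 9.287 × 10⁻² → 4 s.f., 3.31 × 10³ → 3 s.f., 0.078 → 2 s.f.; limit is 2.
Rounded to 2 significant figures: 2.2 × 10⁻⁶.

2.2 × 10⁻⁶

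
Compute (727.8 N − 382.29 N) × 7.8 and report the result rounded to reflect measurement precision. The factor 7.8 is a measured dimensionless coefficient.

2.7 × 10^3 N

727.8 N − 382.29 N = 345.51 N; the difference is limited to 1 decimal place (4 s.f.).
Carrying full precision, 345.51 × 7.8 = 2694.978 N; 7.8 has 2 s.f., so the result keeps min(4, 2) = 2 s.f.
Rounded to 2 significant figures: 2.7 × 10^3 N.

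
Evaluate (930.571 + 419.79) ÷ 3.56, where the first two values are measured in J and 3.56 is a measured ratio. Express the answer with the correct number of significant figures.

379 J

930.571 J + 419.79 J = 1350.361 J; the sum is limited to 2 decimal places (6 s.f.).
Carrying full precision, 1350.361 ÷ 3.56 = 379.31488764… J; 3.56 has 3 s.f., so the result keeps min(6, 3) = 3 s.f.
Rounded to 3 significant figures: 379 J.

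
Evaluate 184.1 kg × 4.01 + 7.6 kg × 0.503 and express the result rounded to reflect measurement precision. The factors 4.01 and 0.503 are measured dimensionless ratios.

742 kg

184.1 × 4.01 = 738.241 → 7.38 × 10² kg (3 s.f., last digit at the 10^0 place).
7.6 × 0.503 = 3.8228 → 3.8 kg (2 s.f., last digit at the 10^-1 place).
Sum: 742.0638 kg; keep the coarser place, 10^0.
Result: 742 kg.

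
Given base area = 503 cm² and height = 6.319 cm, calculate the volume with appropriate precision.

3.18 × 10³ cm³

volume = 503 cm² × 6.319 cm = 3178.457 cm³.
503 has 3 significant figures; 6.319 has 4.
Division/multiplication keeps the fewest: 3 significant figures.
Rounded: 3.18 × 10³ cm³.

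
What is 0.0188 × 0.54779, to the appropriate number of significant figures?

0.0188 × 0.54779 = 0.010298452
Multiplication/division keeps the fewest significant figures: 0.0188 → 3 s.f., 0.54779 → 5 s.f.; limit is 3.
Rounded to 3 significant figures: 1.03 × 10^-2.

1.03 × 10^-2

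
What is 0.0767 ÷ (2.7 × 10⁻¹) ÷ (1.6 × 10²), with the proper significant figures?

0.0767 ÷ (2.7 × 10⁻¹) ÷ (1.6 × 10²) = 0.00177546296296…
Multiplication/division keeps the fewest significant figures: 0.0767 → 3 s.f., 2.7 × 10⁻¹ → 2 s.f., 1.6 × 10² → 2 s.f.; limit is 2.
Rounded to 2 significant figures: 1.8 × 10⁻³.

1.8 × 10⁻³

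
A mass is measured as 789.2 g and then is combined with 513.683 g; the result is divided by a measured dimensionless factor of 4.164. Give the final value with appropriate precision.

312.9 g

789.2 g + 513.683 g = 1302.883 g; the sum is limited to 1 decimal place (5 s.f.).
Carrying full precision, 1302.883 ÷ 4.164 = 312.892170989… g; 4.164 has 4 s.f., so the result keeps min(5, 4) = 4 s.f.
Rounded to 4 significant figures: 312.9 g.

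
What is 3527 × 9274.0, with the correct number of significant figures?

3527 × 9274.0 = 32709398
Multiplication/division keeps the fewest significant figures: 3527 → 4 s.f., 9274.0 → 5 s.f.; limit is 4.
Rounded to 4 significant figures: 3.271 × 10⁷.

3.271 × 10⁷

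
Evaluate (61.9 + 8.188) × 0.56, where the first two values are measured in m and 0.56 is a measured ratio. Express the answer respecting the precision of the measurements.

39 m

61.9 m + 8.188 m = 70.088 m; the sum is limited to 1 decimal place (3 s.f.).
Carrying full precision, 70.088 × 0.56 = 39.24928 m; 0.56 has 2 s.f., so the result keeps min(3, 2) = 2 s.f.
Rounded to 2 significant figures: 39 m.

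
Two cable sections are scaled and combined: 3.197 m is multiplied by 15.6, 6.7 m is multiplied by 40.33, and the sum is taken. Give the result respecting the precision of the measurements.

3.197 × 15.6 = 49.8732 → 49.9 m (3 s.f., last digit at the 10^-1 place).
6.7 × 40.33 = 270.211 → 2.7 × 10² m (2 s.f., last digit at the 10^1 place).
Sum: 320.0842 m; keep the coarser place, 10^1.
Result: 3.2 × 10² m.

3.2 × 10² m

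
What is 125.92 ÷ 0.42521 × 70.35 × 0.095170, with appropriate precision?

125.92 ÷ 0.42521 × 70.35 × 0.095170 = 1982.69274062…
Multiplication/division keeps the fewest significant figures: 125.92 → 5 s.f., 0.42521 → 5 s.f., 70.35 → 4 s.f., 0.095170 → 5 s.f.; limit is 4.
Rounded to 4 significant figures: 1983.

1983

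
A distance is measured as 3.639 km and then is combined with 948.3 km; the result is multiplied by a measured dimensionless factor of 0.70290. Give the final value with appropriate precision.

3.639 km + 948.3 km = 951.939 km; the sum is limited to 1 decimal place (4 s.f.).
Carrying full precision, 951.939 × 0.70290 = 669.1179231 km; 0.70290 has 5 s.f., so the result keeps min(4, 5) = 4 s.f.
Rounded to 4 significant figures: 669.1 km.

669.1 km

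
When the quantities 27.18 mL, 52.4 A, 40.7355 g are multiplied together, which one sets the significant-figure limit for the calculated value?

27.18 mL → 4 s.f.; 52.4 A → 3 s.f.; 40.7355 g → 6 s.f.
The fewest is 3 significant figures, from 52.4 A.

52.4 A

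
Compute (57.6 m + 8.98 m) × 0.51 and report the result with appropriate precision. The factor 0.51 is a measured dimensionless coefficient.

34 m

57.6 m + 8.98 m = 66.58 m; the sum is limited to 1 decimal place (3 s.f.).
Carrying full precision, 66.58 × 0.51 = 33.9558 m; 0.51 has 2 s.f., so the result keeps min(3, 2) = 2 s.f.
Rounded to 2 significant figures: 34 m.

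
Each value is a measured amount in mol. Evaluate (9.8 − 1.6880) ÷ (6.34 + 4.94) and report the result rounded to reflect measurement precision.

9.8 − 1.6880 = 8.1120, limited to 1 d.p. → 2 s.f.; 6.34 + 4.94 = 11.28, limited to 2 d.p. → 4 s.f.
Carrying full precision, 8.1120 ÷ 11.28 = 0.71914893617…; keep min(2, 4) = 2 s.f.
Rounded to 2 significant figures: 0.72.

0.72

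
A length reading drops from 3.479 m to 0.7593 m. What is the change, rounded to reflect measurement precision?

2.720 m

3.479 m − 0.7593 m = 2.7197 m.
Addition/subtraction keeps the fewest decimal places: 3.479 → 3 decimal places, 0.7593 → 4 decimal places; limit is 3.
Rounded to 3 decimal places: 2.720 m.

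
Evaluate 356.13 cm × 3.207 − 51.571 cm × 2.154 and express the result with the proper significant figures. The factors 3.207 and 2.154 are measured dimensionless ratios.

1031 cm

356.13 × 3.207 = 1142.10891 → 1142 cm (4 s.f., last digit at the 10^0 place).
51.571 × 2.154 = 111.083934 → 1.111 × 10^2 cm (4 s.f., last digit at the 10^-1 place).
Difference: 1031.024976 cm; keep the coarser place, 10^0.
Result: 1031 cm.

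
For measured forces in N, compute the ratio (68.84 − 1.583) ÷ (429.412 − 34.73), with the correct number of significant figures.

1.704 × 10^-1

68.84 − 1.583 = 67.257, limited to 2 d.p. → 4 s.f.; 429.412 − 34.73 = 394.682, limited to 2 d.p. → 5 s.f.
Carrying full precision, 67.257 ÷ 394.682 = 0.170408075362…; keep min(4, 5) = 4 s.f.
Rounded to 4 significant figures: 1.704 × 10^-1.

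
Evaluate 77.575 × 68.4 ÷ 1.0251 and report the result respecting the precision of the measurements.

5.18 × 10³

77.575 × 68.4 ÷ 1.0251 = 5176.2071993…
Multiplication/division keeps the fewest significant figures: 77.575 → 5 s.f., 68.4 → 3 s.f., 1.0251 → 5 s.f.; limit is 3.
Rounded to 3 significant figures: 5.18 × 10³.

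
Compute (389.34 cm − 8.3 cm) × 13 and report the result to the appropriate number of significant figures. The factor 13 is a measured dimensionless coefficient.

5.0 × 10^3 cm

389.34 cm − 8.3 cm = 381.04 cm; the difference is limited to 1 decimal place (4 s.f.).
Carrying full precision, 381.04 × 13 = 4953.52 cm; 13 has 2 s.f., so the result keeps min(4, 2) = 2 s.f.
Rounded to 2 significant figures: 5.0 × 10^3 cm.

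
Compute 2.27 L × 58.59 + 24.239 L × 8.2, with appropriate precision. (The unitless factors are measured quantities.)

3.3 × 10² L

2.27 × 58.59 = 132.9993 → 133 L (3 s.f., last digit at the 10^0 place).
24.239 × 8.2 = 198.7598 → 2.0 × 10² L (2 s.f., last digit at the 10^1 place).
Sum: 331.7591 L; keep the coarser place, 10^1.
Result: 3.3 × 10² L.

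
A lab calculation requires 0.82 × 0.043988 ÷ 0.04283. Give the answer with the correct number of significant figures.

0.82 × 0.043988 ÷ 0.04283 = 0.842170441279…
Multiplication/division keeps the fewest significant figures: 0.82 → 2 s.f., 0.043988 → 5 s.f., 0.04283 → 4 s.f.; limit is 2.
Rounded to 2 significant figures: 0.84.

0.84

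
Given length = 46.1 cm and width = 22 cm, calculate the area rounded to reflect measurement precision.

1.0 × 10³ cm²

area = 46.1 cm × 22 cm = 1014.2 cm².
46.1 has 3 significant figures; 22 has 2.
Division/multiplication keeps the fewest: 2 significant figures.
Rounded: 1.0 × 10³ cm².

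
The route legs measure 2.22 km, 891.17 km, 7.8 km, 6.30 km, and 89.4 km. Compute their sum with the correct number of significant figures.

996.9 km

2.22 km + 891.17 km + 7.8 km + 6.30 km + 89.4 km = 996.89 km.
Addition/subtraction keeps the fewest decimal places: 2.22 → 2 decimal places, 891.17 → 2 decimal places, 7.8 → 1 decimal place, 6.30 → 2 decimal places, 89.4 → 1 decimal place; limit is 1.
Rounded to 1 decimal place: 996.9 km.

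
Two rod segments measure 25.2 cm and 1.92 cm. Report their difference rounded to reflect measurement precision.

23.3 cm

25.2 cm − 1.92 cm = 23.28 cm.
Addition/subtraction keeps the fewest decimal places: 25.2 → 1 decimal place, 1.92 → 2 decimal places; limit is 1.
Rounded to 1 decimal place: 23.3 cm.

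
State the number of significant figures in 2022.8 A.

2022.8: zeros between nonzero digits are significant.

5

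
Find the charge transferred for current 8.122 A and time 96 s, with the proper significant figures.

charge transferred = 8.122 A × 96 s = 779.712 C.
8.122 has 4 significant figures; 96 has 2.
Division/multiplication keeps the fewest: 2 significant figures.
Rounded: 7.8 × 10^2 C.

7.8 × 10^2 C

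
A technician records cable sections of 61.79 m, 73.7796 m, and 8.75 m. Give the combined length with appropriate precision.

61.79 m + 73.7796 m + 8.75 m = 144.3196 m.
Addition/subtraction keeps the fewest decimal places: 61.79 → 2 decimal places, 73.7796 → 4 decimal places, 8.75 → 2 decimal places; limit is 2.
Rounded to 2 decimal places: 144.32 m.

144.32 m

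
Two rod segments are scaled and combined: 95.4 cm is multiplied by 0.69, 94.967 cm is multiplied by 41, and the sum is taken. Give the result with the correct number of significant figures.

4.0 × 10^3 cm

95.4 × 0.69 = 65.826 → 66 cm (2 s.f., last digit at the 10^0 place).
94.967 × 41 = 3893.647 → 3.9 × 10^3 cm (2 s.f., last digit at the 10^2 place).
Sum: 3959.473 cm; keep the coarser place, 10^2.
Result: 4.0 × 10^3 cm.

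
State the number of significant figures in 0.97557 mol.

0.97557: leading zeros are not significant.

5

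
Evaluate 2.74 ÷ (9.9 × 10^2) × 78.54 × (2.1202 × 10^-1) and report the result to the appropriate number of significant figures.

0.046

2.74 ÷ (9.9 × 10^2) × 78.54 × (2.1202 × 10^-1) = 0.0460874941333…
Multiplication/division keeps the fewest significant figures: 2.74 → 3 s.f., 9.9 × 10^2 → 2 s.f., 78.54 → 4 s.f., 2.1202 × 10^-1 → 5 s.f.; limit is 2.
Rounded to 2 significant figures: 0.046.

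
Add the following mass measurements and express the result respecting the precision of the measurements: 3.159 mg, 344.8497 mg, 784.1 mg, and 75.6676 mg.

1207.8 mg

3.159 mg + 344.8497 mg + 784.1 mg + 75.6676 mg = 1207.7763 mg.
Addition/subtraction keeps the fewest decimal places: 3.159 → 3 decimal places, 344.8497 → 4 decimal places, 784.1 → 1 decimal place, 75.6676 → 4 decimal places; limit is 1.
Rounded to 1 decimal place: 1207.8 mg.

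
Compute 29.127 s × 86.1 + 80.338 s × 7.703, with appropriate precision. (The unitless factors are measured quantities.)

29.127 × 86.1 = 2507.8347 → 2.51 × 10^3 s (3 s.f., last digit at the 10^1 place).
80.338 × 7.703 = 618.843614 → 618.8 s (4 s.f., last digit at the 10^-1 place).
Sum: 3126.678314 s; keep the coarser place, 10^1.
Result: 3.13 × 10^3 s.

3.13 × 10^3 s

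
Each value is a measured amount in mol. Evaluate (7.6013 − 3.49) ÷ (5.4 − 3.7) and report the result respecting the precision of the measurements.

2.4

7.6013 − 3.49 = 4.1113, limited to 2 d.p. → 3 s.f.; 5.4 − 3.7 = 1.7, limited to 1 d.p. → 2 s.f.
Carrying full precision, 4.1113 ÷ 1.7 = 2.41841176471…; keep min(3, 2) = 2 s.f.
Rounded to 2 significant figures: 2.4.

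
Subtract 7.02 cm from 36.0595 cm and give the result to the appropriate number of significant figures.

29.04 cm

36.0595 cm − 7.02 cm = 29.0395 cm.
Addition/subtraction keeps the fewest decimal places: 36.0595 → 4 decimal places, 7.02 → 2 decimal places; limit is 2.
Rounded to 2 decimal places: 29.04 cm.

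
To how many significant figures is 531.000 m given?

531.000: trailing zeros after a decimal point are significant.

6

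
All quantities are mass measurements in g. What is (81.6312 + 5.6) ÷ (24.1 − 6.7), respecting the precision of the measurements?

81.6312 + 5.6 = 87.2312, limited to 1 d.p. → 3 s.f.; 24.1 − 6.7 = 17.4, limited to 1 d.p. → 3 s.f.
Carrying full precision, 87.2312 ÷ 17.4 = 5.01328735632…; keep min(3, 3) = 3 s.f.
Rounded to 3 significant figures: 5.01.

5.01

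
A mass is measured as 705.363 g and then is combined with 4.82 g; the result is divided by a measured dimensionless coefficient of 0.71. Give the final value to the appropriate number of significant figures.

705.363 g + 4.82 g = 710.183 g; the sum is limited to 2 decimal places (5 s.f.).
Carrying full precision, 710.183 ÷ 0.71 = 1000.25774648… g; 0.71 has 2 s.f., so the result keeps min(5, 2) = 2 s.f.
Rounded to 2 significant figures: 1.0 × 10³ g.

1.0 × 10³ g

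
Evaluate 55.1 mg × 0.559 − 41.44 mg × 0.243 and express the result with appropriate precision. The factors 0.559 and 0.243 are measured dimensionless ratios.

55.1 × 0.559 = 30.8009 → 30.8 mg (3 s.f., last digit at the 10^-1 place).
41.44 × 0.243 = 10.06992 → 10.1 mg (3 s.f., last digit at the 10^-1 place).
Difference: 20.73098 mg; keep the coarser place, 10^-1.
Result: 20.7 mg.

20.7 mg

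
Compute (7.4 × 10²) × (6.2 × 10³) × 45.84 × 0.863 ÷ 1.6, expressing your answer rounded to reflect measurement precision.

1.1 × 10⁸

(7.4 × 10²) × (6.2 × 10³) × 45.84 × 0.863 ÷ 1.6 = 113438070.6
Multiplication/division keeps the fewest significant figures: 7.4 × 10² → 2 s.f., 6.2 × 10³ → 2 s.f., 45.84 → 4 s.f., 0.863 → 3 s.f., 1.6 → 2 s.f.; limit is 2.
Rounded to 2 significant figures: 1.1 × 10⁸.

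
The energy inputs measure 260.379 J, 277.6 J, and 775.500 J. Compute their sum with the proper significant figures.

260.379 J + 277.6 J + 775.500 J = 1313.479 J.
Addition/subtraction keeps the fewest decimal places: 260.379 → 3 decimal places, 277.6 → 1 decimal place, 775.500 → 3 decimal places; limit is 1.
Rounded to 1 decimal place: 1313.5 J.

1313.5 J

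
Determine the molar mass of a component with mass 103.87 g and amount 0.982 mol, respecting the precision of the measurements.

molar mass = 103.87 g ÷ 0.982 mol = 105.773930754… g/mol.
103.87 has 5 significant figures; 0.982 has 3.
Division/multiplication keeps the fewest: 3 significant figures.
Rounded: 106 g/mol.

106 g/mol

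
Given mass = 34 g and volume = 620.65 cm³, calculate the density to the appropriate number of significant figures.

0.055 g/cm³

density = 34 g ÷ 620.65 cm³ = 0.0547812776927… g/cm³.
34 has 2 significant figures; 620.65 has 5.
Division/multiplication keeps the fewest: 2 significant figures.
Rounded: 0.055 g/cm³.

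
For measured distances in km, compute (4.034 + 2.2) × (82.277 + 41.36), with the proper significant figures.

4.034 + 2.2 = 6.234, limited to 1 d.p. → 2 s.f.; 82.277 + 41.36 = 123.637, limited to 2 d.p. → 5 s.f.
Carrying full precision, 6.234 × 123.637 = 770.753058; keep min(2, 5) = 2 s.f.
Rounded to 2 significant figures: 7.7 × 10² km².

7.7 × 10² km²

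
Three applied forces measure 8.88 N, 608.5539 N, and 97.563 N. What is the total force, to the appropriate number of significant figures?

7.1500 × 10² N

8.88 N + 608.5539 N + 97.563 N = 714.9969 N.
Addition/subtraction keeps the fewest decimal places: 8.88 → 2 decimal places, 608.5539 → 4 decimal places, 97.563 → 3 decimal places; limit is 2.
Rounded to 2 decimal places: 7.1500 × 10² N.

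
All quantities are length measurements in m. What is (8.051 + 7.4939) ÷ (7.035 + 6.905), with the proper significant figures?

1.1151

8.051 + 7.4939 = 15.5449, limited to 3 d.p. → 5 s.f.; 7.035 + 6.905 = 13.940, limited to 3 d.p. → 5 s.f.
Carrying full precision, 15.5449 ÷ 13.940 = 1.11512912482…; keep min(5, 5) = 5 s.f.
Rounded to 5 significant figures: 1.1151.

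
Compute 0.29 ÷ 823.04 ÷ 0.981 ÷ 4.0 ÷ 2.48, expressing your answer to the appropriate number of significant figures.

0.29 ÷ 823.04 ÷ 0.981 ÷ 4.0 ÷ 2.48 = 0.0000362073196227…
Multiplication/division keeps the fewest significant figures: 0.29 → 2 s.f., 823.04 → 5 s.f., 0.981 → 3 s.f., 4.0 → 2 s.f., 2.48 → 3 s.f.; limit is 2.
Rounded to 2 significant figures: 3.6 × 10⁻⁵.

3.6 × 10⁻⁵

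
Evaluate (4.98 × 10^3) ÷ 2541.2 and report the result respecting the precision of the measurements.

1.96

(4.98 × 10^3) ÷ 2541.2 = 1.95970407681…
Multiplication/division keeps the fewest significant figures: 4.98 × 10^3 → 3 s.f., 2541.2 → 5 s.f.; limit is 3.
Rounded to 3 significant figures: 1.96.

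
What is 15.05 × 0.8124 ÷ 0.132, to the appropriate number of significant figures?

15.05 × 0.8124 ÷ 0.132 = 92.6259090909…
Multiplication/division keeps the fewest significant figures: 15.05 → 4 s.f., 0.8124 → 4 s.f., 0.132 → 3 s.f.; limit is 3.
Rounded to 3 significant figures: 92.6.

92.6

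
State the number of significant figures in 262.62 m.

262.62: every digit is nonzero and significant.

5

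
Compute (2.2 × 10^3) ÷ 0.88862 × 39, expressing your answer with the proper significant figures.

(2.2 × 10^3) ÷ 0.88862 × 39 = 96554.2076478…
Multiplication/division keeps the fewest significant figures: 2.2 × 10^3 → 2 s.f., 0.88862 → 5 s.f., 39 → 2 s.f.; limit is 2.
Rounded to 2 significant figures: 9.7 × 10^4.

9.7 × 10^4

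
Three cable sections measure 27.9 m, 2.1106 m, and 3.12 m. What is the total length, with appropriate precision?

27.9 m + 2.1106 m + 3.12 m = 33.1306 m.
Addition/subtraction keeps the fewest decimal places: 27.9 → 1 decimal place, 2.1106 → 4 decimal places, 3.12 → 2 decimal places; limit is 1.
Rounded to 1 decimal place: 33.1 m.

33.1 m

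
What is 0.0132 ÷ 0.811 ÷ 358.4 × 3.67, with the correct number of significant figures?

0.0132 ÷ 0.811 ÷ 358.4 × 3.67 = 0.000166667584111…
Multiplication/division keeps the fewest significant figures: 0.0132 → 3 s.f., 0.811 → 3 s.f., 358.4 → 4 s.f., 3.67 → 3 s.f.; limit is 3.
Rounded to 3 significant figures: 1.67 × 10⁻⁴.

1.67 × 10⁻⁴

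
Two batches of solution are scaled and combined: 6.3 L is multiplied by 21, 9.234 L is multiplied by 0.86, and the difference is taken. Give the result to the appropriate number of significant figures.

1.2 × 10² L

6.3 × 21 = 132.3 → 1.3 × 10² L (2 s.f., last digit at the 10^1 place).
9.234 × 0.86 = 7.94124 → 7.9 L (2 s.f., last digit at the 10^-1 place).
Difference: 124.35876 L; keep the coarser place, 10^1.
Result: 1.2 × 10² L.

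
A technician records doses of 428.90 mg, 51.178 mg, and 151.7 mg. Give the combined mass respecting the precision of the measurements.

428.90 mg + 51.178 mg + 151.7 mg = 631.778 mg.
Addition/subtraction keeps the fewest decimal places: 428.90 → 2 decimal places, 51.178 → 3 decimal places, 151.7 → 1 decimal place; limit is 1.
Rounded to 1 decimal place: 631.8 mg.

631.8 mg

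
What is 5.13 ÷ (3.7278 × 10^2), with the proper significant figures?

5.13 ÷ (3.7278 × 10^2) = 0.0137614678899…
Multiplication/division keeps the fewest significant figures: 5.13 → 3 s.f., 3.7278 × 10^2 → 5 s.f.; limit is 3.
Rounded to 3 significant figures: 0.0138.

0.0138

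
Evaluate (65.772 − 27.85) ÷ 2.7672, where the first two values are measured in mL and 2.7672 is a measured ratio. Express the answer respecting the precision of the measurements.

13.70 mL

65.772 mL − 27.85 mL = 37.922 mL; the difference is limited to 2 decimal places (4 s.f.).
Carrying full precision, 37.922 ÷ 2.7672 = 13.7041052327… mL; 2.7672 has 5 s.f., so the result keeps min(4, 5) = 4 s.f.
Rounded to 4 significant figures: 13.70 mL.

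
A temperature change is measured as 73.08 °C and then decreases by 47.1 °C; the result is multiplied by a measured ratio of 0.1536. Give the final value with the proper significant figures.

73.08 °C − 47.1 °C = 25.98 °C; the difference is limited to 1 decimal place (3 s.f.).
Carrying full precision, 25.98 × 0.1536 = 3.990528 °C; 0.1536 has 4 s.f., so the result keeps min(3, 4) = 3 s.f.
Rounded to 3 significant figures: 3.99 °C.

3.99 °C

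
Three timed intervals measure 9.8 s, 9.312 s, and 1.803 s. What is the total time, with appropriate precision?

9.8 s + 9.312 s + 1.803 s = 20.915 s.
Addition/subtraction keeps the fewest decimal places: 9.8 → 1 decimal place, 9.312 → 3 decimal places, 1.803 → 3 decimal places; limit is 1.
Rounded to 1 decimal place: 20.9 s.

20.9 s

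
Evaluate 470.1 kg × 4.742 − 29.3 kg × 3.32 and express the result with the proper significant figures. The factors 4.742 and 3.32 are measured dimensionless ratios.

470.1 × 4.742 = 2229.2142 → 2229 kg (4 s.f., last digit at the 10^0 place).
29.3 × 3.32 = 97.276 → 97.3 kg (3 s.f., last digit at the 10^-1 place).
Difference: 2131.9382 kg; keep the coarser place, 10^0.
Result: 2.132 × 10³ kg.

2.132 × 10³ kg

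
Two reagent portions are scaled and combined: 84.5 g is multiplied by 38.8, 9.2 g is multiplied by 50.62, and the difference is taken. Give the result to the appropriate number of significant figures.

84.5 × 38.8 = 3278.6 → 3.28 × 10³ g (3 s.f., last digit at the 10^1 place).
9.2 × 50.62 = 465.704 → 4.7 × 10² g (2 s.f., last digit at the 10^1 place).
Difference: 2812.896 g; keep the coarser place, 10^1.
Result: 2.81 × 10³ g.

2.81 × 10³ g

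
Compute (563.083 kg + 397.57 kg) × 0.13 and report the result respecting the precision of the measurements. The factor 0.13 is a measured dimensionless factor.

563.083 kg + 397.57 kg = 960.653 kg; the sum is limited to 2 decimal places (5 s.f.).
Carrying full precision, 960.653 × 0.13 = 124.88489 kg; 0.13 has 2 s.f., so the result keeps min(5, 2) = 2 s.f.
Rounded to 2 significant figures: 1.2 × 10^2 kg.

1.2 × 10^2 kg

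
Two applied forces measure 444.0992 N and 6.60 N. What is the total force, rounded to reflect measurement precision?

450.70 N

444.0992 N + 6.60 N = 450.6992 N.
Addition/subtraction keeps the fewest decimal places: 444.0992 → 4 decimal places, 6.60 → 2 decimal places; limit is 2.
Rounded to 2 decimal places: 450.70 N.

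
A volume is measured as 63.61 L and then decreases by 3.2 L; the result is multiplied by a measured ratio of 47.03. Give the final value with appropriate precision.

63.61 L − 3.2 L = 60.41 L; the difference is limited to 1 decimal place (3 s.f.).
Carrying full precision, 60.41 × 47.03 = 2841.0823 L; 47.03 has 4 s.f., so the result keeps min(3, 4) = 3 s.f.
Rounded to 3 significant figures: 2.84 × 10³ L.

2.84 × 10³ L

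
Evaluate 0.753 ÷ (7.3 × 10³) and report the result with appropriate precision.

1.0 × 10⁻⁴

0.753 ÷ (7.3 × 10³) = 0.000103150684932…
Multiplication/division keeps the fewest significant figures: 0.753 → 3 s.f., 7.3 × 10³ → 2 s.f.; limit is 2.
Rounded to 2 significant figures: 1.0 × 10⁻⁴.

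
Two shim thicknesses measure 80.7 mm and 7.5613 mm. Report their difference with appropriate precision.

73.1 mm

80.7 mm − 7.5613 mm = 73.1387 mm.
Addition/subtraction keeps the fewest decimal places: 80.7 → 1 decimal place, 7.5613 → 4 decimal places; limit is 1.
Rounded to 1 decimal place: 73.1 mm.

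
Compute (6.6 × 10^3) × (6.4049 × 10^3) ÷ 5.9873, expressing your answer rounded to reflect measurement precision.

(6.6 × 10^3) × (6.4049 × 10^3) ÷ 5.9873 = 7060334.37443…
Multiplication/division keeps the fewest significant figures: 6.6 × 10^3 → 2 s.f., 6.4049 × 10^3 → 5 s.f., 5.9873 → 5 s.f.; limit is 2.
Rounded to 2 significant figures: 7.1 × 10^6.

7.1 × 10^6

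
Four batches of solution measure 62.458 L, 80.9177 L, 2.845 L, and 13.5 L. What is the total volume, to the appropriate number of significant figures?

62.458 L + 80.9177 L + 2.845 L + 13.5 L = 159.7207 L.
Addition/subtraction keeps the fewest decimal places: 62.458 → 3 decimal places, 80.9177 → 4 decimal places, 2.845 → 3 decimal places, 13.5 → 1 decimal place; limit is 1.
Rounded to 1 decimal place: 159.7 L.

159.7 L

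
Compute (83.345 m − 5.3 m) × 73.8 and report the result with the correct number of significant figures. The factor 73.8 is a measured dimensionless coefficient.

5.76 × 10³ m

83.345 m − 5.3 m = 78.045 m; the difference is limited to 1 decimal place (3 s.f.).
Carrying full precision, 78.045 × 73.8 = 5759.721 m; 73.8 has 3 s.f., so the result keeps min(3, 3) = 3 s.f.
Rounded to 3 significant figures: 5.76 × 10³ m.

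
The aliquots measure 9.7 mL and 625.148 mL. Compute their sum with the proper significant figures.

9.7 mL + 625.148 mL = 634.848 mL.
Addition/subtraction keeps the fewest decimal places: 9.7 → 1 decimal place, 625.148 → 3 decimal places; limit is 1.
Rounded to 1 decimal place: 634.8 mL.

634.8 mL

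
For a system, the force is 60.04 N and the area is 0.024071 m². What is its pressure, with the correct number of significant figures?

2494 Pa

pressure = 60.04 N ÷ 0.024071 m² = 2494.28773213… Pa.
60.04 has 4 significant figures; 0.024071 has 5.
Division/multiplication keeps the fewest: 4 significant figures.
Rounded: 2494 Pa.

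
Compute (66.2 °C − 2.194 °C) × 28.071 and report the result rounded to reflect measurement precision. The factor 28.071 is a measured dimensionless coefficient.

66.2 °C − 2.194 °C = 64.006 °C; the difference is limited to 1 decimal place (3 s.f.).
Carrying full precision, 64.006 × 28.071 = 1796.712426 °C; 28.071 has 5 s.f., so the result keeps min(3, 5) = 3 s.f.
Rounded to 3 significant figures: 1.80 × 10^3 °C.

1.80 × 10^3 °C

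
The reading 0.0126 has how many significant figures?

3

0.0126: leading zeros are not significant.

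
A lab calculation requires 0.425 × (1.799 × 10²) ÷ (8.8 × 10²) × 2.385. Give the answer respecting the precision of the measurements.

0.21

0.425 × (1.799 × 10²) ÷ (8.8 × 10²) × 2.385 = 0.207217201705…
Multiplication/division keeps the fewest significant figures: 0.425 → 3 s.f., 1.799 × 10² → 4 s.f., 8.8 × 10² → 2 s.f., 2.385 → 4 s.f.; limit is 2.
Rounded to 2 significant figures: 0.21.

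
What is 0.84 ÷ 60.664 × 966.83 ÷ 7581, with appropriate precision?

0.0018

0.84 ÷ 60.664 × 966.83 ÷ 7581 = 0.00176592341157…
Multiplication/division keeps the fewest significant figures: 0.84 → 2 s.f., 60.664 → 5 s.f., 966.83 → 5 s.f., 7581 → 4 s.f.; limit is 2.
Rounded to 2 significant figures: 0.0018.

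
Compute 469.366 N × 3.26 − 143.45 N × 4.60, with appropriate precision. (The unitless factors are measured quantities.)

469.366 × 3.26 = 1530.13316 → 1.53 × 10^3 N (3 s.f., last digit at the 10^1 place).
143.45 × 4.60 = 659.87 → 6.60 × 10^2 N (3 s.f., last digit at the 10^0 place).
Difference: 870.26316 N; keep the coarser place, 10^1.
Result: 8.7 × 10^2 N.

8.7 × 10^2 N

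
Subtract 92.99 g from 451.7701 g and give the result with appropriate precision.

451.7701 g − 92.99 g = 358.7801 g.
Addition/subtraction keeps the fewest decimal places: 451.7701 → 4 decimal places, 92.99 → 2 decimal places; limit is 2.
Rounded to 2 decimal places: 358.78 g.

358.78 g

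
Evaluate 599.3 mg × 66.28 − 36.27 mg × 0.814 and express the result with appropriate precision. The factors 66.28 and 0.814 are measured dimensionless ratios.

3.969 × 10⁴ mg

599.3 × 66.28 = 39721.604 → 3.972 × 10⁴ mg (4 s.f., last digit at the 10^1 place).
36.27 × 0.814 = 29.52378 → 29.5 mg (3 s.f., last digit at the 10^-1 place).
Difference: 39692.08022 mg; keep the coarser place, 10^1.
Result: 3.969 × 10⁴ mg.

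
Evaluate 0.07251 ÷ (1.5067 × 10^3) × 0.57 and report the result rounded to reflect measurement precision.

0.07251 ÷ (1.5067 × 10^3) × 0.57 = 0.0000274312736444…
Multiplication/division keeps the fewest significant figures: 0.07251 → 4 s.f., 1.5067 × 10^3 → 5 s.f., 0.57 → 2 s.f.; limit is 2.
Rounded to 2 significant figures: 2.7 × 10^-5.

2.7 × 10^-5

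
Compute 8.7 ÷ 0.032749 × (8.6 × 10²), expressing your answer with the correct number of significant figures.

2.3 × 10⁵

8.7 ÷ 0.032749 × (8.6 × 10²) = 228464.991297…
Multiplication/division keeps the fewest significant figures: 8.7 → 2 s.f., 0.032749 → 5 s.f., 8.6 × 10² → 2 s.f.; limit is 2.
Rounded to 2 significant figures: 2.3 × 10⁵.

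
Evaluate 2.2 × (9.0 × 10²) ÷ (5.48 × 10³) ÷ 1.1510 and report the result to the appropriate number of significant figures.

2.2 × (9.0 × 10²) ÷ (5.48 × 10³) ÷ 1.1510 = 0.313913004877…
Multiplication/division keeps the fewest significant figures: 2.2 → 2 s.f., 9.0 × 10² → 2 s.f., 5.48 × 10³ → 3 s.f., 1.1510 → 5 s.f.; limit is 2.
Rounded to 2 significant figures: 0.31.

0.31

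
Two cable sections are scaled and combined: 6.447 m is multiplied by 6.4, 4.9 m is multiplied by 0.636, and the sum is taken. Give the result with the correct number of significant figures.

6.447 × 6.4 = 41.2608 → 41 m (2 s.f., last digit at the 10^0 place).
4.9 × 0.636 = 3.1164 → 3.1 m (2 s.f., last digit at the 10^-1 place).
Sum: 44.3772 m; keep the coarser place, 10^0.
Result: 44 m.

44 m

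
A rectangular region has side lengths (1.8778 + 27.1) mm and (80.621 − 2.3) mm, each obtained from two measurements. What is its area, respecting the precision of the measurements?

2.27 × 10^3 mm²

1.8778 + 27.1 = 28.9778, limited to 1 d.p. → 3 s.f.; 80.621 − 2.3 = 78.321, limited to 1 d.p. → 3 s.f.
Carrying full precision, 28.9778 × 78.321 = 2269.5702738; keep min(3, 3) = 3 s.f.
Rounded to 3 significant figures: 2.27 × 10^3 mm².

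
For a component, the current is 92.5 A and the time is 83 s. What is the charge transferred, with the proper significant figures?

charge transferred = 92.5 A × 83 s = 7677.5 C.
92.5 has 3 significant figures; 83 has 2.
Division/multiplication keeps the fewest: 2 significant figures.
Rounded: 7.7 × 10^3 C.

7.7 × 10^3 C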